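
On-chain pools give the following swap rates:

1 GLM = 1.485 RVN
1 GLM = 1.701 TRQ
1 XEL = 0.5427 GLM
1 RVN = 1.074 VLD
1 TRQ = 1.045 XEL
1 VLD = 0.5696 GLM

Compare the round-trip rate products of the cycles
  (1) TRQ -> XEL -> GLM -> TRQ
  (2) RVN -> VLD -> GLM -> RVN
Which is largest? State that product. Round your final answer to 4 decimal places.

(1) 1.045 × 0.5427 × 1.701 = 0.96467
(2) 1.074 × 0.5696 × 1.485 = 0.90845
Highest is cycle (1) at 0.9647 (≤1, no arbitrage).

0.9647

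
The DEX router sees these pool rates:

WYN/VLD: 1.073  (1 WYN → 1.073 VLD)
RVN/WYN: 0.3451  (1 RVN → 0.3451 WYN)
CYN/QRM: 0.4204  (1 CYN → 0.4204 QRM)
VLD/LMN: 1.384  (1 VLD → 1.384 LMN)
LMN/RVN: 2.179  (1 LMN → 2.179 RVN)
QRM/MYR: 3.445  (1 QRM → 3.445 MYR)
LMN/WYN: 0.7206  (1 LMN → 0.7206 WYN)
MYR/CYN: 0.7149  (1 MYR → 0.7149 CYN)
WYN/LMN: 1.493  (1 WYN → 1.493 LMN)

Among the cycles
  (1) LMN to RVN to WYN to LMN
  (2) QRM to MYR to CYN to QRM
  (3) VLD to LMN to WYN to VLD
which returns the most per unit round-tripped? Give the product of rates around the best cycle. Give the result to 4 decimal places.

1.1227

(1) 2.179 × 0.3451 × 1.493 = 1.12270
(2) 3.445 × 0.7149 × 0.4204 = 1.03537
(3) 1.384 × 0.7206 × 1.073 = 1.07011
Highest is cycle (1) at 1.1227 (>1, arbitrage).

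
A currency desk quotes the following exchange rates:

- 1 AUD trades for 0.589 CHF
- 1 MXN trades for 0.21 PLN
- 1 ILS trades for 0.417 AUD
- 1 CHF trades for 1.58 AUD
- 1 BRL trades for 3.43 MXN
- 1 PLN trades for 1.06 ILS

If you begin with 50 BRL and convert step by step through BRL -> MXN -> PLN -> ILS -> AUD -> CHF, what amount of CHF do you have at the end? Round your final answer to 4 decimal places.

50 BRL × 3.43 = 171.5 MXN
171.5 MXN × 0.21 = 36.015 PLN
36.015 PLN × 1.06 = 38.1759 ILS
38.1759 ILS × 0.417 = 15.9193503 AUD
15.9193503 AUD × 0.589 = 9.3764973267 CHF

9.3765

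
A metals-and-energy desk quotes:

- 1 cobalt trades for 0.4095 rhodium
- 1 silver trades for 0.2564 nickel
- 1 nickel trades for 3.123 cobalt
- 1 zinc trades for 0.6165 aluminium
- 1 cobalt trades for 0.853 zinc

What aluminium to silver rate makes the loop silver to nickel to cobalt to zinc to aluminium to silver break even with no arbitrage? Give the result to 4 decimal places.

Known legs of the cycle: 0.2564 × 3.123 × 0.853 × 0.6165 = 0.4210872746814
For no arbitrage the full-cycle product must be 1, so the missing rate is 1 / 0.4210872746814 ≈ 2.374805.

2.3748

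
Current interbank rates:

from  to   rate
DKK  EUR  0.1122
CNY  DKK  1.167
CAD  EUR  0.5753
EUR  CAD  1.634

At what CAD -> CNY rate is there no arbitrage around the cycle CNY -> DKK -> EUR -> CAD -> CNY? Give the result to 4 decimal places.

4.6740

Known legs of the cycle: 1.167 × 0.1122 × 1.634 = 0.2139517116
For no arbitrage the full-cycle product must be 1, so the missing rate is 1 / 0.2139517116 ≈ 4.673952.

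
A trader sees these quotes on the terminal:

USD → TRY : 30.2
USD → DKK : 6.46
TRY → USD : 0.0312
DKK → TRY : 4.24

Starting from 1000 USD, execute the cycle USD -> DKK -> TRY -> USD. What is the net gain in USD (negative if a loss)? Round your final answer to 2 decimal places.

1000 USD × 6.46 = 6460 DKK
6460 DKK × 4.24 = 27390.4 TRY
27390.4 TRY × 0.0312 = 854.58048 USD
Net change: 854.58048 − 1000 = -145.41952 USD

-145.42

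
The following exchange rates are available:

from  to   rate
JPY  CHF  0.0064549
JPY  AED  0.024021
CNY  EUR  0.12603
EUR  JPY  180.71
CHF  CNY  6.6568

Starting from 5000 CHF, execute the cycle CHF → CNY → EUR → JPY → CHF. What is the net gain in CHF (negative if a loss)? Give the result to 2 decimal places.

5000 CHF × 6.6568 = 33284 CNY
33284 CNY × 0.12603 = 4194.78252 EUR
4194.78252 EUR × 180.71 = 758039.1491892 JPY
758039.1491892 JPY × 0.0064549 = 4893.06690410136708 CHF
Net change: 4893.06690410136708 − 5000 = -106.93309589863292 CHF

-106.93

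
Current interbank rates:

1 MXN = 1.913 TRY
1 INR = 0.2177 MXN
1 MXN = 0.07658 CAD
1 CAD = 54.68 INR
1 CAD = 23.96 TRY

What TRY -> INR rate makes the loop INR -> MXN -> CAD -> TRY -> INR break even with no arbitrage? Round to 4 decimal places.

Known legs of the cycle: 0.2177 × 0.07658 × 23.96 = 0.39944832536
For no arbitrage the full-cycle product must be 1, so the missing rate is 1 / 0.39944832536 ≈ 2.503453.

2.5035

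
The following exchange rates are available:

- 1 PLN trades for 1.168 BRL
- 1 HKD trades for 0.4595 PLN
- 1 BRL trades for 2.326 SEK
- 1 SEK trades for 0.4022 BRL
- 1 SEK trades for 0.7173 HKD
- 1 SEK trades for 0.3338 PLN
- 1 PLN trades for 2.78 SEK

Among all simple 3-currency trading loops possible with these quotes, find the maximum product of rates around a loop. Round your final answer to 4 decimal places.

0.9163

HKD→PLN→SEK→HKD: 0.4595 × 2.78 × 0.7173 = 0.91629
PLN→BRL→SEK→PLN: 1.168 × 2.326 × 0.3338 = 0.90686
Maximum is HKD→PLN→SEK→HKD at 0.9163; no arbitrage — every cycle loses value.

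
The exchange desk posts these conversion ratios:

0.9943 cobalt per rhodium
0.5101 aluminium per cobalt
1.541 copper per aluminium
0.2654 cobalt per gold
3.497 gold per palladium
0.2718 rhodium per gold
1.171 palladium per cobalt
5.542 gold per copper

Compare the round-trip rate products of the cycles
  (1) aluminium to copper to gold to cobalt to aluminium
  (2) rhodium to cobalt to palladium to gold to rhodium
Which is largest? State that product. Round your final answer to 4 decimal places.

1.1562

(1) 1.541 × 5.542 × 0.2654 × 0.5101 = 1.15618
(2) 0.9943 × 1.171 × 3.497 × 0.2718 = 1.10667
Highest is cycle (1) at 1.1562 (>1, arbitrage).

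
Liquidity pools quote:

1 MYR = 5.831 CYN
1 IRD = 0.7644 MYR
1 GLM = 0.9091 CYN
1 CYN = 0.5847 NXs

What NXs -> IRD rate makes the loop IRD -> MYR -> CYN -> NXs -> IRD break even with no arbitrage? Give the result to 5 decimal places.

0.38371

Known legs of the cycle: 0.7644 × 5.831 × 0.5847 = 2.60613442908
For no arbitrage the full-cycle product must be 1, so the missing rate is 1 / 2.60613442908 ≈ 0.3837101.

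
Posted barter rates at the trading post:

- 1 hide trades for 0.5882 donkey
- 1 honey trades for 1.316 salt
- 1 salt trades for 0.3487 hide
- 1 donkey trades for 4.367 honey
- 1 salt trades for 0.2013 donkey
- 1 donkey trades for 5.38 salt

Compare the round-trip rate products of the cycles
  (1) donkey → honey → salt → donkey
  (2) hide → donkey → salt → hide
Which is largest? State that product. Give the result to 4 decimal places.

1.1569

(1) 4.367 × 1.316 × 0.2013 = 1.15687
(2) 0.5882 × 5.38 × 0.3487 = 1.10347
Highest is cycle (1) at 1.1569 (>1, arbitrage).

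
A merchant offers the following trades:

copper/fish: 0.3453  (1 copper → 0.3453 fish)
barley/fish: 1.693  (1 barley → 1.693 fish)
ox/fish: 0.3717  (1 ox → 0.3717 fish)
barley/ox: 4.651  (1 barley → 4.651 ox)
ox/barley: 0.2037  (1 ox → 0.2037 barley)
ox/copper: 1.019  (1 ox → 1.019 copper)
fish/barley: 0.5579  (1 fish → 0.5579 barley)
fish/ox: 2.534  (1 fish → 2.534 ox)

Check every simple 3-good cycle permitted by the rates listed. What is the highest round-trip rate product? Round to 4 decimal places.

0.9645

ox→fish→barley→ox: 0.3717 × 0.5579 × 4.651 = 0.96448
ox→copper→fish→ox: 1.019 × 0.3453 × 2.534 = 0.89162
ox→barley→fish→ox: 0.2037 × 1.693 × 2.534 = 0.87389
Maximum is ox→fish→barley→ox at 0.9645; no arbitrage — every cycle loses value.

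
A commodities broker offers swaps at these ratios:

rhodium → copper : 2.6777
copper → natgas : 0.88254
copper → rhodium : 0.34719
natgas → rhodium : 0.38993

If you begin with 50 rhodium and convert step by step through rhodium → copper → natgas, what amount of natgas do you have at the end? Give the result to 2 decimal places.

50 rhodium × 2.6777 = 133.885 copper
133.885 copper × 0.88254 = 118.1588679 natgas

118.16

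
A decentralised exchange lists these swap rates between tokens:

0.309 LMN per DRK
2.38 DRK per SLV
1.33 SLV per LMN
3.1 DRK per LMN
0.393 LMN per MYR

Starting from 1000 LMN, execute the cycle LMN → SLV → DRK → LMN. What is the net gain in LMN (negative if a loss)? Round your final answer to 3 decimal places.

-21.891

1000 LMN × 1.33 = 1330 SLV
1330 SLV × 2.38 = 3165.4 DRK
3165.4 DRK × 0.309 = 978.1086 LMN
Net change: 978.1086 − 1000 = -21.8914 LMN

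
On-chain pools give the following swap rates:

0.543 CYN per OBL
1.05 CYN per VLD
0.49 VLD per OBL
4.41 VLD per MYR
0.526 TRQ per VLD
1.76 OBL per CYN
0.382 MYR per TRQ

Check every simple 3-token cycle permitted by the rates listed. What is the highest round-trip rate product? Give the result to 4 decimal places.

VLD→CYN→OBL→VLD: 1.05 × 1.76 × 0.49 = 0.90552
VLD→TRQ→MYR→VLD: 0.526 × 0.382 × 4.41 = 0.88611
Maximum is VLD→CYN→OBL→VLD at 0.9055; no arbitrage — every cycle loses value.

0.9055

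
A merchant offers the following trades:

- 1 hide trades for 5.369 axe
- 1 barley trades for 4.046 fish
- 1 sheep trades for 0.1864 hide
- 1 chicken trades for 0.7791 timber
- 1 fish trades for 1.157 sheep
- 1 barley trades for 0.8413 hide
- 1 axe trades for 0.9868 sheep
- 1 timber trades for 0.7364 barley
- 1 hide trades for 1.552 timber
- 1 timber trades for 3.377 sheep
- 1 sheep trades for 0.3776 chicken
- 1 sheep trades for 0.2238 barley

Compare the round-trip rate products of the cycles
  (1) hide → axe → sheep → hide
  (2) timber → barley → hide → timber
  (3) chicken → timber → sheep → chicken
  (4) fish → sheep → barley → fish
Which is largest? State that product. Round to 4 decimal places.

1.0477

(1) 5.369 × 0.9868 × 0.1864 = 0.98757
(2) 0.7364 × 0.8413 × 1.552 = 0.96152
(3) 0.7791 × 3.377 × 0.3776 = 0.99347
(4) 1.157 × 0.2238 × 4.046 = 1.04766
Highest is cycle (4) at 1.0477 (>1, arbitrage).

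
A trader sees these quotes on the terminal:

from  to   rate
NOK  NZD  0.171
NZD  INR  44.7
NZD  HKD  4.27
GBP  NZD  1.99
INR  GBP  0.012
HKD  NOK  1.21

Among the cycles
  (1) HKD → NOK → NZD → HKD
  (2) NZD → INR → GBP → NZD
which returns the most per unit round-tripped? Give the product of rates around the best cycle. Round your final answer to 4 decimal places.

1.0674

(1) 1.21 × 0.171 × 4.27 = 0.88351
(2) 44.7 × 0.012 × 1.99 = 1.06744
Highest is cycle (2) at 1.0674 (>1, arbitrage).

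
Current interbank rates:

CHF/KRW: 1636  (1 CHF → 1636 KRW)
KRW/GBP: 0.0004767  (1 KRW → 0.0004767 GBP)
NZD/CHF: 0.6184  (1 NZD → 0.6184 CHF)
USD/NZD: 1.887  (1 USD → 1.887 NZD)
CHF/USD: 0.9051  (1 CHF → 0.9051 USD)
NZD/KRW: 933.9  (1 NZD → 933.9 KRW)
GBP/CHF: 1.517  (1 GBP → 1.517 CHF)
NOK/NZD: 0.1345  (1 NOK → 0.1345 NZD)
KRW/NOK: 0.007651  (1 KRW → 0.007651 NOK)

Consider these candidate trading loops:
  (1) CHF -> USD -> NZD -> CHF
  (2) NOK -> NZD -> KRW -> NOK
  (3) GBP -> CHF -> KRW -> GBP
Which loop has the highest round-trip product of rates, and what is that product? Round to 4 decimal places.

1.1831

(1) 0.9051 × 1.887 × 0.6184 = 1.05618
(2) 0.1345 × 933.9 × 0.007651 = 0.96104
(3) 1.517 × 1636 × 0.0004767 = 1.18308
Highest is cycle (3) at 1.1831 (>1, arbitrage).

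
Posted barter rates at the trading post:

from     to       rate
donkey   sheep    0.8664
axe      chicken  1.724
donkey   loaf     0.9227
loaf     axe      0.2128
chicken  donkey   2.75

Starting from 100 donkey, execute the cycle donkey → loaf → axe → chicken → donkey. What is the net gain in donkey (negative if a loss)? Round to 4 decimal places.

-6.9102

100 donkey × 0.9227 = 92.27 loaf
92.27 loaf × 0.2128 = 19.635056 axe
19.635056 axe × 1.724 = 33.850836544 chicken
33.850836544 chicken × 2.75 = 93.089800496 donkey
Net change: 93.089800496 − 100 = -6.910199504 donkey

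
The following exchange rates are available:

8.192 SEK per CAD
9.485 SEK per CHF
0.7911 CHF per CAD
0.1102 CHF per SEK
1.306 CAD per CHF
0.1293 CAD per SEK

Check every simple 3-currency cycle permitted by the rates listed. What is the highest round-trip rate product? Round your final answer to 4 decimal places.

1.1790

CAD→SEK→CHF→CAD: 8.192 × 0.1102 × 1.306 = 1.17900
CAD→CHF→SEK→CAD: 0.7911 × 9.485 × 0.1293 = 0.97021
Maximum is CAD→SEK→CHF→CAD at 1.1790; arbitrage exists.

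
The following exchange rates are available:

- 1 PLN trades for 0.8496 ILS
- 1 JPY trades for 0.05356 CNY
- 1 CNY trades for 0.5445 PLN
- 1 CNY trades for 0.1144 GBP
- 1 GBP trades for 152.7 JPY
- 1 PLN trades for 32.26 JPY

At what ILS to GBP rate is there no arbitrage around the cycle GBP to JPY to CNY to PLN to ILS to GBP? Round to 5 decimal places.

Known legs of the cycle: 152.7 × 0.05356 × 0.5445 × 0.8496 = 3.7834847972064
For no arbitrage the full-cycle product must be 1, so the missing rate is 1 / 3.7834847972064 ≈ 0.2643066.

0.26431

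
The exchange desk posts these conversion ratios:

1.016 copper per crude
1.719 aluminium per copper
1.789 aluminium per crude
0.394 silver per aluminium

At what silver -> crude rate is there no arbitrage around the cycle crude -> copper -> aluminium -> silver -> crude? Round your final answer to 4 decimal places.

Known legs of the cycle: 1.016 × 1.719 × 0.394 = 0.688122576
For no arbitrage the full-cycle product must be 1, so the missing rate is 1 / 0.688122576 ≈ 1.453229.

1.4532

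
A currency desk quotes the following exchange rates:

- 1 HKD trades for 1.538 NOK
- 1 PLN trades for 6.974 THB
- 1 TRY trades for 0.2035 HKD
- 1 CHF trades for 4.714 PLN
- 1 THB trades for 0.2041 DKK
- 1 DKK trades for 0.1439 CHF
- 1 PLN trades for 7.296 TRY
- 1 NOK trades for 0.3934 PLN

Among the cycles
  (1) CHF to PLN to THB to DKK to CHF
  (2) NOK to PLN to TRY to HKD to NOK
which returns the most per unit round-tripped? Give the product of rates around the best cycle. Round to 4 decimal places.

0.9656

(1) 4.714 × 6.974 × 0.2041 × 0.1439 = 0.96555
(2) 0.3934 × 7.296 × 0.2035 × 1.538 = 0.89834
Highest is cycle (1) at 0.9656 (≤1, no arbitrage).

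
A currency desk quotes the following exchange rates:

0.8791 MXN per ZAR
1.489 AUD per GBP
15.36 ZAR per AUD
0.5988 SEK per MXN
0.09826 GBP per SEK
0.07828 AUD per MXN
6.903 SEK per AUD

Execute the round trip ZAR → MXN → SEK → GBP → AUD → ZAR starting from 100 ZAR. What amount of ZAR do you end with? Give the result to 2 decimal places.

118.30

100 ZAR × 0.8791 = 87.91 MXN
87.91 MXN × 0.5988 = 52.640508 SEK
52.640508 SEK × 0.09826 = 5.17245631608 GBP
5.17245631608 GBP × 1.489 = 7.70178745464312 AUD
7.70178745464312 AUD × 15.36 = 118.2994553033183232 ZAR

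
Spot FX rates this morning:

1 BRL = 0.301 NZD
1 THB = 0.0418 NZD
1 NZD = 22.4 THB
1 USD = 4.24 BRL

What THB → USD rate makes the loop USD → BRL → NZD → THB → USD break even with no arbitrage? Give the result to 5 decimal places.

Known legs of the cycle: 4.24 × 0.301 × 22.4 = 28.587776
For no arbitrage the full-cycle product must be 1, so the missing rate is 1 / 28.587776 ≈ 0.0349800.

0.03498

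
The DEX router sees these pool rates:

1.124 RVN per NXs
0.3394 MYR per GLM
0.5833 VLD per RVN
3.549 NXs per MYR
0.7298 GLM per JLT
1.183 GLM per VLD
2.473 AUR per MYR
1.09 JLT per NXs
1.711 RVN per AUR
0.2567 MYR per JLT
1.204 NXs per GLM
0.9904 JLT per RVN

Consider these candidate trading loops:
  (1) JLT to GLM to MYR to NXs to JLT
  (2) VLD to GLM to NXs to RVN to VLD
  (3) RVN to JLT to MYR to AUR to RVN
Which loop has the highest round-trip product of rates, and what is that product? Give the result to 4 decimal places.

(1) 0.7298 × 0.3394 × 3.549 × 1.09 = 0.95818
(2) 1.183 × 1.204 × 1.124 × 0.5833 = 0.93383
(3) 0.9904 × 0.2567 × 2.473 × 1.711 = 1.07575
Highest is cycle (3) at 1.0757 (>1, arbitrage).

1.0757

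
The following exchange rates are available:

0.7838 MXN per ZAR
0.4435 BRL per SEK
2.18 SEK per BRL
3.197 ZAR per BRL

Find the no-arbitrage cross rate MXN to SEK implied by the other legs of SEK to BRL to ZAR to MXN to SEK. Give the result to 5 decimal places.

Known legs of the cycle: 0.4435 × 3.197 × 0.7838 = 1.1113261141
For no arbitrage the full-cycle product must be 1, so the missing rate is 1 / 1.1113261141 ≈ 0.8998259.

0.89983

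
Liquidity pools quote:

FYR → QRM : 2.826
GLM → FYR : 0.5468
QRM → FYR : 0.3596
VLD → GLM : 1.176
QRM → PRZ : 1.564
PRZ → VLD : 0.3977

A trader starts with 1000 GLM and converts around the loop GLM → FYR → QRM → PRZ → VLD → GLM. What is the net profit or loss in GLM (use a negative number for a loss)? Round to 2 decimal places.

130.32

1000 GLM × 0.5468 = 546.8 FYR
546.8 FYR × 2.826 = 1545.2568 QRM
1545.2568 QRM × 1.564 = 2416.7816352 PRZ
2416.7816352 PRZ × 0.3977 = 961.15405631904 VLD
961.15405631904 VLD × 1.176 = 1130.31717023119104 GLM
Net change: 1130.31717023119104 − 1000 = 130.31717023119104 GLM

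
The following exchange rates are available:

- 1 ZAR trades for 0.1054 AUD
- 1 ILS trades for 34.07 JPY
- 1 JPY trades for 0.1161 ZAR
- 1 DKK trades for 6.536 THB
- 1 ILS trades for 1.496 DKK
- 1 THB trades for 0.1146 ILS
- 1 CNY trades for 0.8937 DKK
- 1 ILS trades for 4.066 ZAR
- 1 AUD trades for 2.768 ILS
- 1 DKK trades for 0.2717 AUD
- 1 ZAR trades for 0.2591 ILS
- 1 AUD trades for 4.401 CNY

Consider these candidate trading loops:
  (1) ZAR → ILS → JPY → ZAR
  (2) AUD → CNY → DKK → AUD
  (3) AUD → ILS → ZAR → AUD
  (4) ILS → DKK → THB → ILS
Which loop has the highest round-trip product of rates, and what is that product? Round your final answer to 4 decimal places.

1.1862

(1) 0.2591 × 34.07 × 0.1161 = 1.02488
(2) 4.401 × 0.8937 × 0.2717 = 1.06864
(3) 2.768 × 4.066 × 0.1054 = 1.18624
(4) 1.496 × 6.536 × 0.1146 = 1.12054
Highest is cycle (3) at 1.1862 (>1, arbitrage).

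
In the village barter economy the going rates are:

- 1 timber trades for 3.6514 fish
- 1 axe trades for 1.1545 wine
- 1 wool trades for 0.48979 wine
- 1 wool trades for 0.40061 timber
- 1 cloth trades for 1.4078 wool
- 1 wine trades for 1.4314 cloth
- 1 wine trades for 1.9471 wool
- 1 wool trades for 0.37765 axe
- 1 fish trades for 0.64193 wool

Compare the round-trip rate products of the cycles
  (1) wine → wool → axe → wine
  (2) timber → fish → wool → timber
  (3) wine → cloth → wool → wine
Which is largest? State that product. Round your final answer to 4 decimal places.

0.9870

(1) 1.9471 × 0.37765 × 1.1545 = 0.84893
(2) 3.6514 × 0.64193 × 0.40061 = 0.93901
(3) 1.4314 × 1.4078 × 0.48979 = 0.98699
Highest is cycle (3) at 0.9870 (≤1, no arbitrage).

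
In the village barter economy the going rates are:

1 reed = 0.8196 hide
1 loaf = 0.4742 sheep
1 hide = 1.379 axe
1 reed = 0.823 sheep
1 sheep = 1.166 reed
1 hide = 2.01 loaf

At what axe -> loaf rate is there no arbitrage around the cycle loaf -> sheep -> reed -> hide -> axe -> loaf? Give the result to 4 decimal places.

1.6002

Known legs of the cycle: 0.4742 × 1.166 × 0.8196 × 1.379 = 0.62492272228848
For no arbitrage the full-cycle product must be 1, so the missing rate is 1 / 0.62492272228848 ≈ 1.600198.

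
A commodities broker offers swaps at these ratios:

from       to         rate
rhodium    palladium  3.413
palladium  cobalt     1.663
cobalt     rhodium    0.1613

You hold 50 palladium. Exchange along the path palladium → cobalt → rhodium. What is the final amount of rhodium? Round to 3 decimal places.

50 palladium × 1.663 = 83.15 cobalt
83.15 cobalt × 0.1613 = 13.412095 rhodium

13.412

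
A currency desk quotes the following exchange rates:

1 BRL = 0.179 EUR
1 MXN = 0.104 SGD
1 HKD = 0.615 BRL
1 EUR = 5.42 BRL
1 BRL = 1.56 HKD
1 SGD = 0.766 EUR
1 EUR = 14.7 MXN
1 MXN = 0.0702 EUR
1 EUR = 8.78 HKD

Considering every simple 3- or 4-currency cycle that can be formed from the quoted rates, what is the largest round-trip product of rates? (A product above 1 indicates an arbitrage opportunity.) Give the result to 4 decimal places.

1.1711

EUR→MXN→SGD→EUR: 14.7 × 0.104 × 0.766 = 1.17106
HKD→BRL→EUR→HKD: 0.615 × 0.179 × 8.78 = 0.96655
Maximum is EUR→MXN→SGD→EUR at 1.1711; arbitrage exists.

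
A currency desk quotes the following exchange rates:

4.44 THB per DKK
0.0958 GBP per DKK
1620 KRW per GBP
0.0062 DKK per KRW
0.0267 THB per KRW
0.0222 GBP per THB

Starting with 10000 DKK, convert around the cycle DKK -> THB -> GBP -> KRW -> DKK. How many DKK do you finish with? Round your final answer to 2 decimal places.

9900.17

10000 DKK × 4.44 = 44400 THB
44400 THB × 0.0222 = 985.68 GBP
985.68 GBP × 1620 = 1596801.6 KRW
1596801.6 KRW × 0.0062 = 9900.16992 DKK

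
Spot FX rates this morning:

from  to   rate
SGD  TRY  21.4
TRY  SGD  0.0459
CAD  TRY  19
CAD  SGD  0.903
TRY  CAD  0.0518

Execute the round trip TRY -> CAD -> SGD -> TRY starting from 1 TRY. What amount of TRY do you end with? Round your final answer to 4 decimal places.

1.0010

1 TRY × 0.0518 = 0.0518 CAD
0.0518 CAD × 0.903 = 0.0467754 SGD
0.0467754 SGD × 21.4 = 1.00099356 TRY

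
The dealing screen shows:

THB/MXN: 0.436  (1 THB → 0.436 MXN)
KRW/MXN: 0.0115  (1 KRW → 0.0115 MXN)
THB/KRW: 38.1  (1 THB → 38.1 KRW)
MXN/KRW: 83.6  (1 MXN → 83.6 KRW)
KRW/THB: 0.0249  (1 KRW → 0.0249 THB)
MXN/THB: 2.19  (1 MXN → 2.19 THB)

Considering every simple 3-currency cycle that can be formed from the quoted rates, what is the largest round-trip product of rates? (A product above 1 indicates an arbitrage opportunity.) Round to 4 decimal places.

0.9595

KRW→MXN→THB→KRW: 0.0115 × 2.19 × 38.1 = 0.95955
KRW→THB→MXN→KRW: 0.0249 × 0.436 × 83.6 = 0.90760
Maximum is KRW→MXN→THB→KRW at 0.9595; no arbitrage — every cycle loses value.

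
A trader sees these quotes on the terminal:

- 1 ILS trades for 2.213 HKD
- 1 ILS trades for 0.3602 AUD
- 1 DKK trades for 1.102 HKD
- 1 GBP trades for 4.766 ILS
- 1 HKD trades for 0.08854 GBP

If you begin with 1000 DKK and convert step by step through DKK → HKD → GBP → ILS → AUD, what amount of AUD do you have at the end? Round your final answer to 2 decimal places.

167.50

1000 DKK × 1.102 = 1102 HKD
1102 HKD × 0.08854 = 97.57108 GBP
97.57108 GBP × 4.766 = 465.02376728 ILS
465.02376728 ILS × 0.3602 = 167.501560974256 AUD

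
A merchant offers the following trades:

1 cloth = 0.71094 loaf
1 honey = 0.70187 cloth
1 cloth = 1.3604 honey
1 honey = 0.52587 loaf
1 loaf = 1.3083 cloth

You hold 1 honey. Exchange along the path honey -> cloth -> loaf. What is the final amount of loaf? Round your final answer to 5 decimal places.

0.49899

1 honey × 0.70187 = 0.70187 cloth
0.70187 cloth × 0.71094 = 0.4989874578 loaf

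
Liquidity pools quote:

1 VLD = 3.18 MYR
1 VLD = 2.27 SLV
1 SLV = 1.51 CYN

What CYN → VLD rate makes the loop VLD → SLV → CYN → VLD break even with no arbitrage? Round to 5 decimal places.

0.29174

Known legs of the cycle: 2.27 × 1.51 = 3.4277
For no arbitrage the full-cycle product must be 1, so the missing rate is 1 / 3.4277 ≈ 0.2917408.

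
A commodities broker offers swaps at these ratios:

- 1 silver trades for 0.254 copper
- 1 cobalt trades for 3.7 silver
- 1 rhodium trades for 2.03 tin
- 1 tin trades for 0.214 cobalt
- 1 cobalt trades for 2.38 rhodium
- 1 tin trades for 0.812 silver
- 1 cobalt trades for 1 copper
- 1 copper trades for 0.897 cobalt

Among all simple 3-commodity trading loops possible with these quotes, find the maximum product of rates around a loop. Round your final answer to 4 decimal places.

1.0339

cobalt→rhodium→tin→cobalt: 2.38 × 2.03 × 0.214 = 1.03392
cobalt→silver→copper→cobalt: 3.7 × 0.254 × 0.897 = 0.84300
Maximum is cobalt→rhodium→tin→cobalt at 1.0339; arbitrage exists.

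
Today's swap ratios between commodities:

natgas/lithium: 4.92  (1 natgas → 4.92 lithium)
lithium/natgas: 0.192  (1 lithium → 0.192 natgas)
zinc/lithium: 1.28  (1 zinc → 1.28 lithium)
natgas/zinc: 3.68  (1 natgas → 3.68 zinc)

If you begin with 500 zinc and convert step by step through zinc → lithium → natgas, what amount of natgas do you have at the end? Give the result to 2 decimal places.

122.88

500 zinc × 1.28 = 640 lithium
640 lithium × 0.192 = 122.88 natgas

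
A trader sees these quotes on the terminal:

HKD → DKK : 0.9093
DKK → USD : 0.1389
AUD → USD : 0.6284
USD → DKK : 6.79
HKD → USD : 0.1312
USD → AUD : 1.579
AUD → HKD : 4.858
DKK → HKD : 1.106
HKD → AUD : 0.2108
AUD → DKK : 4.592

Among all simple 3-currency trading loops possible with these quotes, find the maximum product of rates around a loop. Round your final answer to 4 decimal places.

AUD→DKK→HKD→AUD: 4.592 × 1.106 × 0.2108 = 1.07060
AUD→DKK→USD→AUD: 4.592 × 0.1389 × 1.579 = 1.00713
AUD→HKD→USD→AUD: 4.858 × 0.1312 × 1.579 = 1.00641
USD→DKK→HKD→USD: 6.79 × 1.106 × 0.1312 = 0.98528
Maximum is AUD→DKK→HKD→AUD at 1.0706; arbitrage exists.

1.0706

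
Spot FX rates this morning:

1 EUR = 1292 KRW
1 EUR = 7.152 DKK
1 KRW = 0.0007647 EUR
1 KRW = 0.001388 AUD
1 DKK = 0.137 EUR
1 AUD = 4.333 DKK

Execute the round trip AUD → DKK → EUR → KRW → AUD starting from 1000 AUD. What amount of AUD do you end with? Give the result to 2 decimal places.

1000 AUD × 4.333 = 4333 DKK
4333 DKK × 0.137 = 593.621 EUR
593.621 EUR × 1292 = 766958.332 KRW
766958.332 KRW × 0.001388 = 1064.538164816 AUD

1064.54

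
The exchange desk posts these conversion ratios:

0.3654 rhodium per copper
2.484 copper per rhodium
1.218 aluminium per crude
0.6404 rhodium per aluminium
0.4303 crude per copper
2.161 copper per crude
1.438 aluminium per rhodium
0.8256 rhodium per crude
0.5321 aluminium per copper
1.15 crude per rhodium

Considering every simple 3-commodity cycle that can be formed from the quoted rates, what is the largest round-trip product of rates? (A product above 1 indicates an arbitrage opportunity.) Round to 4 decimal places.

copper→rhodium→crude→copper: 0.3654 × 1.15 × 2.161 = 0.90807
aluminium→rhodium→crude→aluminium: 0.6404 × 1.15 × 1.218 = 0.89701
copper→crude→rhodium→copper: 0.4303 × 0.8256 × 2.484 = 0.88246
aluminium→rhodium→copper→aluminium: 0.6404 × 2.484 × 0.5321 = 0.84644
Maximum is copper→rhodium→crude→copper at 0.9081; no arbitrage — every cycle loses value.

0.9081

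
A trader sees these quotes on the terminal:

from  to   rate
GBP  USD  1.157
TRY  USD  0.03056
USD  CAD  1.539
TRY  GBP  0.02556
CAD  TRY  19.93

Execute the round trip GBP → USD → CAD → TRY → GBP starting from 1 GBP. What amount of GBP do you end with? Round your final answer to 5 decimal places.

0.90707

1 GBP × 1.157 = 1.157 USD
1.157 USD × 1.539 = 1.780623 CAD
1.780623 CAD × 19.93 = 35.48781639 TRY
35.48781639 TRY × 0.02556 = 0.9070685869284 GBP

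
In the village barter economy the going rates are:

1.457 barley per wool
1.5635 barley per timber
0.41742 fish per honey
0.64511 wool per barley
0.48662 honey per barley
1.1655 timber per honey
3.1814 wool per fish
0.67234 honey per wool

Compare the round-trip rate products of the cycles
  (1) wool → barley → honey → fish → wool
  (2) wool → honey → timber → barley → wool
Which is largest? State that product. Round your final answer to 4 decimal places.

(1) 1.457 × 0.48662 × 0.41742 × 3.1814 = 0.94154
(2) 0.67234 × 1.1655 × 1.5635 × 0.64511 = 0.79037
Highest is cycle (1) at 0.9415 (≤1, no arbitrage).

0.9415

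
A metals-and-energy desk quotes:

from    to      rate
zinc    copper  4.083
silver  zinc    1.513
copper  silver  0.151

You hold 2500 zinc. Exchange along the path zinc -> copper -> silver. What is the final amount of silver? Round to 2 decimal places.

1541.33

2500 zinc × 4.083 = 10207.5 copper
10207.5 copper × 0.151 = 1541.3325 silver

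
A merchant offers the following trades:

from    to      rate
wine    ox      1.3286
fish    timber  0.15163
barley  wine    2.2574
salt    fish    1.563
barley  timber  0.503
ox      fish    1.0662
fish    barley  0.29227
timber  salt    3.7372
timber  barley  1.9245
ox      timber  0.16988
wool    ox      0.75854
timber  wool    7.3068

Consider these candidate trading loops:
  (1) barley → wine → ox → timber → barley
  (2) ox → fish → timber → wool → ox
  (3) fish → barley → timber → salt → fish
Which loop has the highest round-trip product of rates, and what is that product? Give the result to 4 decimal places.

(1) 2.2574 × 1.3286 × 0.16988 × 1.9245 = 0.98053
(2) 1.0662 × 0.15163 × 7.3068 × 0.75854 = 0.89604
(3) 0.29227 × 0.503 × 3.7372 × 1.563 = 0.85873
Highest is cycle (1) at 0.9805 (≤1, no arbitrage).

0.9805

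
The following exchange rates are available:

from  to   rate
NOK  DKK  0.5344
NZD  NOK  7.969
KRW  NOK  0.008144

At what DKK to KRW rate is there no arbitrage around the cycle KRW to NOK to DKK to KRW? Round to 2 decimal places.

229.77

Known legs of the cycle: 0.008144 × 0.5344 = 0.0043521536
For no arbitrage the full-cycle product must be 1, so the missing rate is 1 / 0.0043521536 ≈ 229.7713.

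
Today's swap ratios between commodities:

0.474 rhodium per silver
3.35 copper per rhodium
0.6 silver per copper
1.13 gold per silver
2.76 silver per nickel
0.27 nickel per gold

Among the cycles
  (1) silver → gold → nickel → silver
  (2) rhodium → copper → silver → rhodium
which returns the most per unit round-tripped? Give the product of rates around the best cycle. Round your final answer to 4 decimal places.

0.9527

(1) 1.13 × 0.27 × 2.76 = 0.84208
(2) 3.35 × 0.6 × 0.474 = 0.95274
Highest is cycle (2) at 0.9527 (≤1, no arbitrage).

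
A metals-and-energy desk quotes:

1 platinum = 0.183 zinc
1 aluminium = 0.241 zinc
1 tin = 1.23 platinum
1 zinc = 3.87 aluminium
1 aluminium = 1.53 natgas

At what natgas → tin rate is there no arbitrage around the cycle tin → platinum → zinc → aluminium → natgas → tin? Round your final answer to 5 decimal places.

Known legs of the cycle: 1.23 × 0.183 × 3.87 × 1.53 = 1.332780399
For no arbitrage the full-cycle product must be 1, so the missing rate is 1 / 1.332780399 ≈ 0.7503112.

0.75031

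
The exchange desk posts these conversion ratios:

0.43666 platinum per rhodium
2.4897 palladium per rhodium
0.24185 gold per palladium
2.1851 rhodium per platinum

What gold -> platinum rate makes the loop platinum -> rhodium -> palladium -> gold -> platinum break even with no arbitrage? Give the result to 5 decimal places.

Known legs of the cycle: 2.1851 × 2.4897 × 0.24185 = 1.3157228832195
For no arbitrage the full-cycle product must be 1, so the missing rate is 1 / 1.3157228832195 ≈ 0.7600385.

0.76004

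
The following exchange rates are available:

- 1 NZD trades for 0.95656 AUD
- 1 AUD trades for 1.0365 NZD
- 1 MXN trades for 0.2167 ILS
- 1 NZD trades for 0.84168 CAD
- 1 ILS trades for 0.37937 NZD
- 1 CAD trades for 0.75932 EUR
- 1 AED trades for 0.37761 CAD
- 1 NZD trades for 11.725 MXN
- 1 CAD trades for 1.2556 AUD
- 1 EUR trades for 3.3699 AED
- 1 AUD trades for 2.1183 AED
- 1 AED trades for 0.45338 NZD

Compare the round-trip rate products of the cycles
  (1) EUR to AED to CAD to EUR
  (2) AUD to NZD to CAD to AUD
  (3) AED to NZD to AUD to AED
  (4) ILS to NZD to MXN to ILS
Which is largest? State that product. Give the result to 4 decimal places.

1.0954

(1) 3.3699 × 0.37761 × 0.75932 = 0.96624
(2) 1.0365 × 0.84168 × 1.2556 = 1.09539
(3) 0.45338 × 0.95656 × 2.1183 = 0.91868
(4) 0.37937 × 11.725 × 0.2167 = 0.96391
Highest is cycle (2) at 1.0954 (>1, arbitrage).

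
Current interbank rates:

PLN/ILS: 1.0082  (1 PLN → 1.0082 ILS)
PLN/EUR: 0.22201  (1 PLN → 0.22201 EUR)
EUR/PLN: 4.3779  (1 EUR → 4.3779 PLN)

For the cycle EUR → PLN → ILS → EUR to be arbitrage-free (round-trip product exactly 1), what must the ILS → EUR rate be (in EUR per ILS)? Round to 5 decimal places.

0.22656

Known legs of the cycle: 4.3779 × 1.0082 = 4.41379878
For no arbitrage the full-cycle product must be 1, so the missing rate is 1 / 4.41379878 ≈ 0.2265622.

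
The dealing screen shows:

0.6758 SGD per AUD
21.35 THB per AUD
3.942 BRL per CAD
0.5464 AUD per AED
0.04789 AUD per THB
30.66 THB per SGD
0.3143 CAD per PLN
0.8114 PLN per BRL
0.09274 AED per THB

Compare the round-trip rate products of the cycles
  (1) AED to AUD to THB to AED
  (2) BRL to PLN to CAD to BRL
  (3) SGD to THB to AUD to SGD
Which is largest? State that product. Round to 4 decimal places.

(1) 0.5464 × 21.35 × 0.09274 = 1.08187
(2) 0.8114 × 0.3143 × 3.942 = 1.00530
(3) 30.66 × 0.04789 × 0.6758 = 0.99228
Highest is cycle (1) at 1.0819 (>1, arbitrage).

1.0819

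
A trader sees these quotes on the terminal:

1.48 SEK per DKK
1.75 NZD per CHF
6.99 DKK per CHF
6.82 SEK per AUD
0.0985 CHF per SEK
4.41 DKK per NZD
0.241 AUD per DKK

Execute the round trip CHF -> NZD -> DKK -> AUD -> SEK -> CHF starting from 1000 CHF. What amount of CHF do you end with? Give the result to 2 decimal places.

1249.44

1000 CHF × 1.75 = 1750 NZD
1750 NZD × 4.41 = 7717.5 DKK
7717.5 DKK × 0.241 = 1859.9175 AUD
1859.9175 AUD × 6.82 = 12684.63735 SEK
12684.63735 SEK × 0.0985 = 1249.436778975 CHF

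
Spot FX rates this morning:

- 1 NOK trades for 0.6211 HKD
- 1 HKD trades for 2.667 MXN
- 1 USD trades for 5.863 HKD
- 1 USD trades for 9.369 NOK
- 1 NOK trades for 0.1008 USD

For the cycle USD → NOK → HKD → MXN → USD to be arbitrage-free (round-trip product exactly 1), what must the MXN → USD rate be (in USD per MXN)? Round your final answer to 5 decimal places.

Known legs of the cycle: 9.369 × 0.6211 × 2.667 = 15.5195020953
For no arbitrage the full-cycle product must be 1, so the missing rate is 1 / 15.5195020953 ≈ 0.0644351.

0.06444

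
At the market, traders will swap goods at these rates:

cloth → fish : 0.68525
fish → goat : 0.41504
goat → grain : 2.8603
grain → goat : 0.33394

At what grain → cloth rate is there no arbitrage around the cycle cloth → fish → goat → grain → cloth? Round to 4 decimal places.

1.2293

Known legs of the cycle: 0.68525 × 0.41504 × 2.8603 = 0.813486939448
For no arbitrage the full-cycle product must be 1, so the missing rate is 1 / 0.813486939448 ≈ 1.229276.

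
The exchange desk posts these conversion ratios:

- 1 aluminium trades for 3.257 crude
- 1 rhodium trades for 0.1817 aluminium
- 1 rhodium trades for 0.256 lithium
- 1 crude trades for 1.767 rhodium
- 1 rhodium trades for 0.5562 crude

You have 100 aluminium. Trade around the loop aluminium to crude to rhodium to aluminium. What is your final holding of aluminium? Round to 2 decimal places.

104.57

100 aluminium × 3.257 = 325.7 crude
325.7 crude × 1.767 = 575.5119 rhodium
575.5119 rhodium × 0.1817 = 104.57051223 aluminium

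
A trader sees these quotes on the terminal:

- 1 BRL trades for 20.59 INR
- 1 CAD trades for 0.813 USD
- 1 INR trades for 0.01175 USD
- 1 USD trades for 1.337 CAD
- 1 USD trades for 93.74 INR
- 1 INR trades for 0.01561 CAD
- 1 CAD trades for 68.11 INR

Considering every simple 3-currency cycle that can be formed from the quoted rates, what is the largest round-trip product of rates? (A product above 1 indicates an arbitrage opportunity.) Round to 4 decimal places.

INR→CAD→USD→INR: 0.01561 × 0.813 × 93.74 = 1.18965
INR→USD→CAD→INR: 0.01175 × 1.337 × 68.11 = 1.06999
Maximum is INR→CAD→USD→INR at 1.1896; arbitrage exists.

1.1896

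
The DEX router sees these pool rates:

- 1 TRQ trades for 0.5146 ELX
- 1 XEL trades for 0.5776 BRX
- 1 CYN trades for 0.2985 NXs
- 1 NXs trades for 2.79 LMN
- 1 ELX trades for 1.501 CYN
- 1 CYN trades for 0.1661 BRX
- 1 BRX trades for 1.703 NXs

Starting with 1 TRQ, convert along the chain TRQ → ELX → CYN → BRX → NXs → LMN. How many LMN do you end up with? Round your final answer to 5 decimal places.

0.60959

1 TRQ × 0.5146 = 0.5146 ELX
0.5146 ELX × 1.501 = 0.7724146 CYN
0.7724146 CYN × 0.1661 = 0.12829806506 BRX
0.12829806506 BRX × 1.703 = 0.21849160479718 NXs
0.21849160479718 NXs × 2.79 = 0.6095915773841322 LMN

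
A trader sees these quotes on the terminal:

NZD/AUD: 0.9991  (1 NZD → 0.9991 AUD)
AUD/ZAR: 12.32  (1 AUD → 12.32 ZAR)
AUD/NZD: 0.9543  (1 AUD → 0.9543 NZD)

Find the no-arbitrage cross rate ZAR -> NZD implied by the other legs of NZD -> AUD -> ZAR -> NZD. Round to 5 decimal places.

0.08124

Known legs of the cycle: 0.9991 × 12.32 = 12.308912
For no arbitrage the full-cycle product must be 1, so the missing rate is 1 / 12.308912 ≈ 0.0812419.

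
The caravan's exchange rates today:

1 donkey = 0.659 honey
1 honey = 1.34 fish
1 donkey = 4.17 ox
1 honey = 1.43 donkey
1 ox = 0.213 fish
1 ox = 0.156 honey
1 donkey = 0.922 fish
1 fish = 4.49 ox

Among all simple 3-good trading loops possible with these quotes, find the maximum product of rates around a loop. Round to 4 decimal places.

0.9386

ox→honey→fish→ox: 0.156 × 1.34 × 4.49 = 0.93859
ox→honey→donkey→ox: 0.156 × 1.43 × 4.17 = 0.93024
Maximum is ox→honey→fish→ox at 0.9386; no arbitrage — every cycle loses value.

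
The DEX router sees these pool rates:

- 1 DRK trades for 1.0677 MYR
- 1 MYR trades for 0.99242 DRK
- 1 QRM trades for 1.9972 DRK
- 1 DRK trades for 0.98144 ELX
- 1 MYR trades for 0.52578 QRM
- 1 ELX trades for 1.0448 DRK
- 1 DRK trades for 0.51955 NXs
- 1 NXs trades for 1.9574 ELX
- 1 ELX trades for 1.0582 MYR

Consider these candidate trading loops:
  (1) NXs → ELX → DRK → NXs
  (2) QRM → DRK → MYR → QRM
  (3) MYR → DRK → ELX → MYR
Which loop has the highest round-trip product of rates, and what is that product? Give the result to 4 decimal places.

1.1212

(1) 1.9574 × 1.0448 × 0.51955 = 1.06253
(2) 1.9972 × 1.0677 × 0.52578 = 1.12118
(3) 0.99242 × 0.98144 × 1.0582 = 1.03069
Highest is cycle (2) at 1.1212 (>1, arbitrage).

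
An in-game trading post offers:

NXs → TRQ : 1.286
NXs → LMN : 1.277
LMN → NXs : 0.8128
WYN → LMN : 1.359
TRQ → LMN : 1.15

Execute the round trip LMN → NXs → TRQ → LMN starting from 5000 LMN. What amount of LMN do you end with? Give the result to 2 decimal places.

5000 LMN × 0.8128 = 4064 NXs
4064 NXs × 1.286 = 5226.304 TRQ
5226.304 TRQ × 1.15 = 6010.2496 LMN

6010.25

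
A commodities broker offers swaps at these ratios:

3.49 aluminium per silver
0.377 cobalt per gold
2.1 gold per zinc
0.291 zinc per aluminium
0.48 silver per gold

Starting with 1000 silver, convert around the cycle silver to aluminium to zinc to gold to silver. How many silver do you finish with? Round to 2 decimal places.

1023.71

1000 silver × 3.49 = 3490 aluminium
3490 aluminium × 0.291 = 1015.59 zinc
1015.59 zinc × 2.1 = 2132.739 gold
2132.739 gold × 0.48 = 1023.71472 silver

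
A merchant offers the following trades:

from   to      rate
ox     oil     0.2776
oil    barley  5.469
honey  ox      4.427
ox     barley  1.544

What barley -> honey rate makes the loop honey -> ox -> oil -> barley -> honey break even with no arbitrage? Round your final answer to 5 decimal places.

Known legs of the cycle: 4.427 × 0.2776 × 5.469 = 6.7210466088
For no arbitrage the full-cycle product must be 1, so the missing rate is 1 / 6.7210466088 ≈ 0.1487864.

0.14879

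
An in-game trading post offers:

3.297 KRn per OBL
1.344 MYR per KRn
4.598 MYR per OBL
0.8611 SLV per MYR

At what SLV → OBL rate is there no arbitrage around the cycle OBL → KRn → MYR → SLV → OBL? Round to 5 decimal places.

Known legs of the cycle: 3.297 × 1.344 × 0.8611 = 3.8156787648
For no arbitrage the full-cycle product must be 1, so the missing rate is 1 / 3.8156787648 ≈ 0.2620766.

0.26208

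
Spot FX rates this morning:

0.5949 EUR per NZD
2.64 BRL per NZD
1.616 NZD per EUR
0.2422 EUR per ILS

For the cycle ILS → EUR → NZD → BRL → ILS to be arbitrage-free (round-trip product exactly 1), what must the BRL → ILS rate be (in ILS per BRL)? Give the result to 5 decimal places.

0.96779

Known legs of the cycle: 0.2422 × 1.616 × 2.64 = 1.033283328
For no arbitrage the full-cycle product must be 1, so the missing rate is 1 / 1.033283328 ≈ 0.9677888.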